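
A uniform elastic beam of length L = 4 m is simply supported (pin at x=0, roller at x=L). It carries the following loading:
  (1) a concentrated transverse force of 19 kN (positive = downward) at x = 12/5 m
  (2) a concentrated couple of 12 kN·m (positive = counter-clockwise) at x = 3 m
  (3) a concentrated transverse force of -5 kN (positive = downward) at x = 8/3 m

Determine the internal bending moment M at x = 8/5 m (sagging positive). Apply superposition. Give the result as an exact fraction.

M(8/5) = 1072/75 kN·m

Load 1 — point force P=19 kN at a=12/5 m (b=L-a=8/5):
  M_1 = Pbx/L  [x≤a] = 19·(8/5)·(8/5)/4 = 304/25 kN·m
Load 2 — applied couple M₀=12 kN·m at a=3 m (b=L-a=1):
  M_2 = M₀x/L  [x≤a] = 12·(8/5)/4 = 24/5 kN·m
Load 3 — point force P=-5 kN at a=8/3 m (b=L-a=4/3):
  M_3 = Pbx/L  [x≤a] = (-5)·(4/3)·(8/5)/4 = -8/3 kN·m
Superposition: M = Σ M_i = 1072/75 kN·m ≈ 14.293333 kN·m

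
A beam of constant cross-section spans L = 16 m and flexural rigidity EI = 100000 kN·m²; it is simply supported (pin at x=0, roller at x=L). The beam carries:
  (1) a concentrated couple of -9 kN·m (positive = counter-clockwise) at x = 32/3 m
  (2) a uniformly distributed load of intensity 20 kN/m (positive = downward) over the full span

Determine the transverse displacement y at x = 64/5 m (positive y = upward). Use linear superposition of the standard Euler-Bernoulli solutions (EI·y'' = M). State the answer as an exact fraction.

Load 1 — applied couple M₀=-9 kN·m at a=32/3 m (b=L-a=16/3):
  y_1 = (M₀x³/(6L)-M₀(x-a)²/2+C₁x)/EI  [x>a] with C₁=M₀(3b²-L²)/(6L)=16 = ((-9)·(64/5)³/(6·16)-(-9)·((64/5)-(32/3))²/2+16·(64/5))/100000 = 112/390625 m
Load 2 — uniform load w=20 kN/m over full span:
  y_2 = -wx(L³-2Lx²+x³)/(24EI) = -20·(64/5)·(16³-2·16·(64/5)²+(64/5)³)/(24·100000) = -118784/1171875 m
Superposition: y = Σ y_i = -118448/1171875 m ≈ -0.101076 m

y(64/5) = -118448/1171875 m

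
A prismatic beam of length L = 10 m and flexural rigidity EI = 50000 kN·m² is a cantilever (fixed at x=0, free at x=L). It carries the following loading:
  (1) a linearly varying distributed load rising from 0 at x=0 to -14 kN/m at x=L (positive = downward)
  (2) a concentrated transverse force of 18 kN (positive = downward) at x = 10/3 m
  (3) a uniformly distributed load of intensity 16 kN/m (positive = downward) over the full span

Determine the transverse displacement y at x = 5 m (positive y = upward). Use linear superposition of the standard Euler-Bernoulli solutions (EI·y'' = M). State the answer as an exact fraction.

y(5) = -1763/28800 m

Load 1 — triangular load w₀=-14 kN/m (0→w₀ over full span):
  y_1 = (w₀Lx³/12-w₀L²x²/6-w₀x⁵/(120L))/EI = ((-14)·10·5³/12-(-14)·10²·5²/6-(-14)·5⁵/(120·10))/50000 = 847/9600 m
Load 2 — point force P=18 kN at a=10/3 m (b=L-a=20/3):
  y_2 = -Pa²(3x-a)/(6EI)  [x>a] = -18·(10/3)²·(3·5-(10/3))/(6·50000) = -7/900 m
Load 3 — uniform load w=16 kN/m over full span:
  y_3 = -wx²(x²-4Lx+6L²)/(24EI) = -16·5²·(5²-4·10·5+6·10²)/(24·50000) = -17/120 m
Superposition: y = Σ y_i = -1763/28800 m ≈ -0.061215 m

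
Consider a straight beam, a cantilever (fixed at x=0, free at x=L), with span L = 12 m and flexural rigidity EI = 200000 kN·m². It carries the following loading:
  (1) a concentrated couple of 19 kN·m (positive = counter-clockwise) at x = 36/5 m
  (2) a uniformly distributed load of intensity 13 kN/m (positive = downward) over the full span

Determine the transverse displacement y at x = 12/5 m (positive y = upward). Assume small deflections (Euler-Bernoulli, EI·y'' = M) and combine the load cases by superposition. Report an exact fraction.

Load 1 — applied couple M₀=19 kN·m at a=36/5 m (b=L-a=24/5):
  y_1 = M₀x²/(2EI)  [x≤a] = 19·(12/5)²/(2·200000) = 171/625000 m
Load 2 — uniform load w=13 kN/m over full span:
  y_2 = -wx²(x²-4Lx+6L²)/(24EI) = -13·(12/5)²·((12/5)²-4·12·(12/5)+6·12²)/(24·200000) = -45981/3906250 m
Superposition: y = Σ y_i = -179649/15625000 m ≈ -0.011498 m

y(12/5) = -179649/15625000 m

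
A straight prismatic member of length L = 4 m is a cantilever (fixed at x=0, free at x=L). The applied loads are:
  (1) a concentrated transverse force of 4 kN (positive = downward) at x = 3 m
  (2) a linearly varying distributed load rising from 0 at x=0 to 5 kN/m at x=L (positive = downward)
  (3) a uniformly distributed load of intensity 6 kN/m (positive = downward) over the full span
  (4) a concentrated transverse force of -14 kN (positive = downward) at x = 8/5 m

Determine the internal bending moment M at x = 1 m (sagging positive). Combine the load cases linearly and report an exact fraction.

M(1) = -1739/40 kN·m

Load 1 — point force P=4 kN at a=3 m (b=L-a=1):
  M_1 = -P(a-x)  [x≤a] = -4·(3-1) = -8 kN·m
Load 2 — triangular load w₀=5 kN/m (0→w₀ over full span):
  M_2 = w₀Lx/2 - w₀L²/3 - w₀x³/(6L) = 5·4·1/2 - 5·4²/3 - 5·1³/(6·4) = -135/8 kN·m
Load 3 — uniform load w=6 kN/m over full span:
  M_3 = -w(L-x)²/2 = -6·(4-1)²/2 = -27 kN·m
Load 4 — point force P=-14 kN at a=8/5 m (b=L-a=12/5):
  M_4 = -P(a-x)  [x≤a] = -(-14)·((8/5)-1) = 42/5 kN·m
Superposition: M = Σ M_i = -1739/40 kN·m ≈ -43.475000 kN·m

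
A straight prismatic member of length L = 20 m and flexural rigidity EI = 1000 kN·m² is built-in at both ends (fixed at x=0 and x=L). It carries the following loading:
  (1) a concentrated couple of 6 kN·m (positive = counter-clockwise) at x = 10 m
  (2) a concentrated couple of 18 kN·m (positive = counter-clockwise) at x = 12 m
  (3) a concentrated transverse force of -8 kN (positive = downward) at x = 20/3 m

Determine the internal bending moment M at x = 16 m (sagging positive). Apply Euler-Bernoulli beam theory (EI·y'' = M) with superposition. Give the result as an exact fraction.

M(16) = 521/2250 kN·m

Load 1 — applied couple M₀=6 kN·m at a=10 m (b=L-a=10):
  M_1 = R_Ax - M_A - M₀  [x>a] with R_A=9/20, M_A=3/2 = (9/20)·16 - (3/2) - 6 = -3/10 kN·m
Load 2 — applied couple M₀=18 kN·m at a=12 m (b=L-a=8):
  M_2 = R_Ax - M_A - M₀  [x>a] with R_A=162/125, M_A=144/25 = (162/125)·16 - (144/25) - 18 = -378/125 kN·m
Load 3 — point force P=-8 kN at a=20/3 m (b=L-a=40/3):
  M_3 = Pa²(a+3b)(L-x)/L³ - Pa²b/L²  [x>a] = (-8)·(20/3)²·((20/3)+3·(40/3))·(20-16)/20³ - (-8)·(20/3)²·(40/3)/20² = 32/9 kN·m
Superposition: M = Σ M_i = 521/2250 kN·m ≈ 0.231556 kN·m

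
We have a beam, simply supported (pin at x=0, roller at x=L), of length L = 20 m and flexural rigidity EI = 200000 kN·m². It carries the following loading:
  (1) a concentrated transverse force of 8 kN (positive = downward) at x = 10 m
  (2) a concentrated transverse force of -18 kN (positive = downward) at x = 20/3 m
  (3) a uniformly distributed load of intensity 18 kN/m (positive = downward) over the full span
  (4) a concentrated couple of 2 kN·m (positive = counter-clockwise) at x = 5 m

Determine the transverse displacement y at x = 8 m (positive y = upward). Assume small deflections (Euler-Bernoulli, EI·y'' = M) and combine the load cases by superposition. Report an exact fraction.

y(8) = -171979/1000000 m

Load 1 — point force P=8 kN at a=10 m (b=L-a=10):
  y_1 = -Pbx(L²-b²-x²)/(6LEI)  [x≤a] = -8·10·8·(20²-10²-8²)/(6·20·200000) = -59/9375 m
Load 2 — point force P=-18 kN at a=20/3 m (b=L-a=40/3):
  y_2 = -Pa(L-x)(2Lx-a²-x²)/(6LEI)  [x>a] = -(-18)·(20/3)·(20-8)·(2·20·8-(20/3)²-8²)/(6·20·200000) = 119/9375 m
Load 3 — uniform load w=18 kN/m over full span:
  y_3 = -wx(L³-2Lx²+x³)/(24EI) = -18·8·(20³-2·20·8²+8³)/(24·200000) = -558/3125 m
Load 4 — applied couple M₀=2 kN·m at a=5 m (b=L-a=15):
  y_4 = (M₀x³/(6L)-M₀(x-a)²/2+C₁x)/EI  [x>a] with C₁=M₀(3b²-L²)/(6L)=55/12 = (2·8³/(6·20)-2·(8-5)²/2+(55/12)·8)/200000 = 181/1000000 m
Superposition: y = Σ y_i = -171979/1000000 m ≈ -0.171979 m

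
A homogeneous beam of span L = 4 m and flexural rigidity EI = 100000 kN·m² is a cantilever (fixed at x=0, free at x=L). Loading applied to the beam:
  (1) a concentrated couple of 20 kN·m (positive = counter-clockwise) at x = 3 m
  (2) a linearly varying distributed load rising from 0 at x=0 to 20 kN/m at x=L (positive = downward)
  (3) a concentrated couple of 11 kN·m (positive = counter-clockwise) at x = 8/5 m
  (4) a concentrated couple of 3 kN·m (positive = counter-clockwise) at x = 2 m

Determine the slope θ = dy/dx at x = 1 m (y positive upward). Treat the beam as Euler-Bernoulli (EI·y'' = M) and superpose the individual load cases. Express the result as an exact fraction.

θ(1) = -423/800000 rad

Load 1 — applied couple M₀=20 kN·m at a=3 m (b=L-a=1):
  θ_1 = M₀x/EI  [x≤a] = 20·1/100000 = 1/5000 rad
Load 2 — triangular load w₀=20 kN/m (0→w₀ over full span):
  θ_2 = (w₀Lx²/4-w₀L²x/3-w₀x⁴/(24L))/EI = (20·4·1²/4-20·4²·1/3-20·1⁴/(24·4))/100000 = -139/160000 rad
Load 3 — applied couple M₀=11 kN·m at a=8/5 m (b=L-a=12/5):
  θ_3 = M₀x/EI  [x≤a] = 11·1/100000 = 11/100000 rad
Load 4 — applied couple M₀=3 kN·m at a=2 m (b=L-a=2):
  θ_4 = M₀x/EI  [x≤a] = 3·1/100000 = 3/100000 rad
Superposition: θ = Σ θ_i = -423/800000 rad ≈ -0.000529 rad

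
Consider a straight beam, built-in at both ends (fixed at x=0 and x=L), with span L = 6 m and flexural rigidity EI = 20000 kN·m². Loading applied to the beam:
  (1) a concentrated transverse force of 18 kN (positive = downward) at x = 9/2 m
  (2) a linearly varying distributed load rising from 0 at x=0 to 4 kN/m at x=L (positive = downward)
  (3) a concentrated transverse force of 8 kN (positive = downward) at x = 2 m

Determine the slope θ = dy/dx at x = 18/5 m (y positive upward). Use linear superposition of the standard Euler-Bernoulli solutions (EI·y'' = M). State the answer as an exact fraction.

θ(18/5) = 77/390625 rad

Load 1 — point force P=18 kN at a=9/2 m (b=L-a=3/2):
  θ_1 = -Pb²x(2aL-(3a+b)x)/(2L³EI)  [x≤a] = -18·(3/2)²·(18/5)·(2·(9/2)·6-(3·(9/2)+(3/2))·(18/5))/(2·6³·20000) = 0 rad
Load 2 — triangular load w₀=4 kN/m (0→w₀ over full span):
  θ_2 = -w₀(2x(L-x)(L-2x)(x+2L)+x²(L-x)²)/(120LEI) = -4·(2·(18/5)·(6-(18/5))·(6-2·(18/5))·((18/5)+2·6)+(18/5)²·(6-(18/5))²)/(120·6·20000) = 27/390625 rad
Load 3 — point force P=8 kN at a=2 m (b=L-a=4):
  θ_3 = Pa²(L-x)(2bL-(3b+a)(L-x))/(2L³EI)  [x>a] = 8·2²·(6-(18/5))·(2·4·6-(3·4+2)·(6-(18/5)))/(2·6³·20000) = 2/15625 rad
Superposition: θ = Σ θ_i = 77/390625 rad ≈ 0.000197 rad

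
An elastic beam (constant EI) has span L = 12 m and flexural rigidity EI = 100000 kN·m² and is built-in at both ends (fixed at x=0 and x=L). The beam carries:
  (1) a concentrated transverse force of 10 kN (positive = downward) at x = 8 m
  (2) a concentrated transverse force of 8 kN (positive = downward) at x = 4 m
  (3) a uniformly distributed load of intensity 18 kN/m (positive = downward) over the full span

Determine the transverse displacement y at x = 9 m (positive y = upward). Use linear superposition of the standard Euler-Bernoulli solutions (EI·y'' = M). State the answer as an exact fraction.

y(9) = -7393/1200000 m

Load 1 — point force P=10 kN at a=8 m (b=L-a=4):
  y_1 = -Pa²(L-x)²(3bL-(3b+a)(L-x))/(6L³EI)  [x>a] = -10·8²·(12-9)²·(3·4·12-(3·4+8)·(12-9))/(6·12³·100000) = -7/15000 m
Load 2 — point force P=8 kN at a=4 m (b=L-a=8):
  y_2 = -Pa²(L-x)²(3bL-(3b+a)(L-x))/(6L³EI)  [x>a] = -8·4²·(12-9)²·(3·8·12-(3·8+4)·(12-9))/(6·12³·100000) = -17/75000 m
Load 3 — uniform load w=18 kN/m over full span:
  y_3 = -wx²(L-x)²/(24EI) = -18·9²·(12-9)²/(24·100000) = -2187/400000 m
Superposition: y = Σ y_i = -7393/1200000 m ≈ -0.006161 m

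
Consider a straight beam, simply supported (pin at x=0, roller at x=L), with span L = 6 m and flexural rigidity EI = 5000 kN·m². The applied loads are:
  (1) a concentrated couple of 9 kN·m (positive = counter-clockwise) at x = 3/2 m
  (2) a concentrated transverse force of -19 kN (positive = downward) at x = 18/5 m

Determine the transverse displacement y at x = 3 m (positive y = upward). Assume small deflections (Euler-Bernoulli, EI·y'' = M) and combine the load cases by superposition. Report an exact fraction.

Load 1 — applied couple M₀=9 kN·m at a=3/2 m (b=L-a=9/2):
  y_1 = (M₀x³/(6L)-M₀(x-a)²/2+C₁x)/EI  [x>a] with C₁=M₀(3b²-L²)/(6L)=99/16 = (9·3³/(6·6)-9·(3-(3/2))²/2+(99/16)·3)/5000 = 243/80000 m
Load 2 — point force P=-19 kN at a=18/5 m (b=L-a=12/5):
  y_2 = -Pbx(L²-b²-x²)/(6LEI)  [x≤a] = -(-19)·(12/5)·3·(6²-(12/5)²-3²)/(6·6·5000) = 10089/625000 m
Superposition: y = Σ y_i = 191799/10000000 m ≈ 0.019180 m

y(3) = 191799/10000000 m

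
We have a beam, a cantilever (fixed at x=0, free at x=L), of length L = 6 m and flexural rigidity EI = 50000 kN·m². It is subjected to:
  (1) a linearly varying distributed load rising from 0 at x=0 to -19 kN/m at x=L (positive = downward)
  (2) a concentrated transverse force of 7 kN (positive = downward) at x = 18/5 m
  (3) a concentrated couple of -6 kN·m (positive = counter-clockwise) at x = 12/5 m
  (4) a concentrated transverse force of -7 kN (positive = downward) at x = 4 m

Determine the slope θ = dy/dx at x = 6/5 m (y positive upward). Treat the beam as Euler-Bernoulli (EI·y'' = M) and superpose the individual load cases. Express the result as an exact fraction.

Load 1 — triangular load w₀=-19 kN/m (0→w₀ over full span):
  θ_1 = (w₀Lx²/4-w₀L²x/3-w₀x⁴/(24L))/EI = ((-19)·6·(6/5)²/4-(-19)·6²·(6/5)/3-(-19)·(6/5)⁴/(24·6))/50000 = 145521/31250000 rad
Load 2 — point force P=7 kN at a=18/5 m (b=L-a=12/5):
  θ_2 = -Px(2a-x)/(2EI)  [x≤a] = -7·(6/5)·(2·(18/5)-(6/5))/(2·50000) = -63/125000 rad
Load 3 — applied couple M₀=-6 kN·m at a=12/5 m (b=L-a=18/5):
  θ_3 = M₀x/EI  [x≤a] = (-6)·(6/5)/50000 = -9/62500 rad
Load 4 — point force P=-7 kN at a=4 m (b=L-a=2):
  θ_4 = -Px(2a-x)/(2EI)  [x≤a] = -(-7)·(6/5)·(2·4-(6/5))/(2·50000) = 357/625000 rad
Superposition: θ = Σ θ_i = 143121/31250000 rad ≈ 0.004580 rad

θ(6/5) = 143121/31250000 rad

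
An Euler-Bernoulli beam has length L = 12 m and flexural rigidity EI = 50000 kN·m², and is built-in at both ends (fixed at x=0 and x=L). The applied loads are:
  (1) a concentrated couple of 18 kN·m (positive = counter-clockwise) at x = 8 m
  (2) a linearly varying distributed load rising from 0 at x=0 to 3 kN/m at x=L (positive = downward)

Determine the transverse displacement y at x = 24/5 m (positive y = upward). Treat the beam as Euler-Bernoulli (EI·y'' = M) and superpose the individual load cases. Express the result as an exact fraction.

y(24/5) = -101484/48828125 m

Load 1 — applied couple M₀=18 kN·m at a=8 m (b=L-a=4):
  y_1 = (R_Ax³/6 - M_Ax²/2)/EI  [x≤a] with R_A=2, M_A=6 = (2·(24/5)³/6 - 6·(24/5)²/2)/50000 = -252/390625 m
Load 2 — triangular load w₀=3 kN/m (0→w₀ over full span):
  y_2 = -w₀x²(L-x)²(x+2L)/(120LEI) = -3·(24/5)²·(12-(24/5))²·((24/5)+2·12)/(120·12·50000) = -69984/48828125 m
Superposition: y = Σ y_i = -101484/48828125 m ≈ -0.002078 m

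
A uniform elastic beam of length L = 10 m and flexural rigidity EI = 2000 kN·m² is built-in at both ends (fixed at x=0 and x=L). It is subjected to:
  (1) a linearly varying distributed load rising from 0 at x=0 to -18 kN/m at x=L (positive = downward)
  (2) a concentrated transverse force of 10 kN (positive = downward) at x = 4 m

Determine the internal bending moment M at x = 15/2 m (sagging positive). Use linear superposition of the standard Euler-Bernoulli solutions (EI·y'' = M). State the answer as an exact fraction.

Load 1 — triangular load w₀=-18 kN/m (0→w₀ over full span):
  M_1 = 3w₀Lx/20 - w₀L²/30 - w₀x³/(6L) = 3·(-18)·10·(15/2)/20 - (-18)·10²/30 - (-18)·(15/2)³/(6·10) = -255/16 kN·m
Load 2 — point force P=10 kN at a=4 m (b=L-a=6):
  M_2 = Pa²(a+3b)(L-x)/L³ - Pa²b/L²  [x>a] = 10·4²·(4+3·6)·(10-(15/2))/10³ - 10·4²·6/10² = -4/5 kN·m
Superposition: M = Σ M_i = -1339/80 kN·m ≈ -16.737500 kN·m

M(15/2) = -1339/80 kN·m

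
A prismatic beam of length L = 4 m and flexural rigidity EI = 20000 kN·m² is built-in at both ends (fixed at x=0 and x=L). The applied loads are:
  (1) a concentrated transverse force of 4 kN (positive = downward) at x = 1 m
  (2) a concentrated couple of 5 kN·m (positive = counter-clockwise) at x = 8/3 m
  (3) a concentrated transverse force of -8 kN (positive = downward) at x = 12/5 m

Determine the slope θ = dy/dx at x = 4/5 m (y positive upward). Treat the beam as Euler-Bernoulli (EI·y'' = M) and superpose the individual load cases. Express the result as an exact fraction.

θ(4/5) = 57/31250000 rad

Load 1 — point force P=4 kN at a=1 m (b=L-a=3):
  θ_1 = -Pb²x(2aL-(3a+b)x)/(2L³EI)  [x≤a] = -4·3²·(4/5)·(2·1·4-(3·1+3)·(4/5))/(2·4³·20000) = -9/250000 rad
Load 2 — applied couple M₀=5 kN·m at a=8/3 m (b=L-a=4/3):
  θ_2 = (R_Ax²/2 - M_Ax)/EI  [x≤a] with R_A=5/3, M_A=5/3 = ((5/3)·(4/5)²/2 - (5/3)·(4/5))/20000 = -1/25000 rad
Load 3 — point force P=-8 kN at a=12/5 m (b=L-a=8/5):
  θ_3 = -Pb²x(2aL-(3a+b)x)/(2L³EI)  [x≤a] = -(-8)·(8/5)²·(4/5)·(2·(12/5)·4-(3·(12/5)+(8/5))·(4/5))/(2·4³·20000) = 152/1953125 rad
Superposition: θ = Σ θ_i = 57/31250000 rad ≈ 0.000002 rad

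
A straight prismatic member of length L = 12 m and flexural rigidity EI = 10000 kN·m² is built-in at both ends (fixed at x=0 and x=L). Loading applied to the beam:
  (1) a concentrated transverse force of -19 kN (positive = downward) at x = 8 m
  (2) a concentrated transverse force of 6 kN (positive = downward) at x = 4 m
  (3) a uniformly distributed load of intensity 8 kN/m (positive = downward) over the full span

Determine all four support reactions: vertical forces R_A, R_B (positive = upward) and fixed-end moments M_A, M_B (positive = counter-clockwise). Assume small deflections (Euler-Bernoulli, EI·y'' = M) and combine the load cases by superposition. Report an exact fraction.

Load 1 — point force P=-19 kN at a=8 m (b=L-a=4):
  R_A = Pb²(3a+b)/L³ = (-19)·4²·(3·8+4)/12³ = -133/27 kN
  M_A = Pab²/L² = (-19)·8·4²/12² = -152/9 kN·m
  R_B = Pa²(a+3b)/L³ = (-19)·8²·(8+3·4)/12³ = -380/27 kN
  M_B = -Pa²b/L² = -(-19)·8²·4/12² = 304/9 kN·m
Load 2 — point force P=6 kN at a=4 m (b=L-a=8):
  R_A = Pb²(3a+b)/L³ = 6·8²·(3·4+8)/12³ = 40/9 kN
  M_A = Pab²/L² = 6·4·8²/12² = 32/3 kN·m
  R_B = Pa²(a+3b)/L³ = 6·4²·(4+3·8)/12³ = 14/9 kN
  M_B = -Pa²b/L² = -6·4²·8/12² = -16/3 kN·m
Load 3 — uniform load w=8 kN/m over full span:
  R_A = wL/2 = 8·12/2 = 48 kN
  M_A = wL²/12 = 8·12²/12 = 96 kN·m
  R_B = wL/2 = 8·12/2 = 48 kN
  M_B = -wL²/12 = -8·12²/12 = -96 kN·m
Superposition: R_A = 1283/27 kN, M_A = 808/9 kN·m, R_B = 958/27 kN, M_B = -608/9 kN·m

R_A = 1283/27 kN, M_A = 808/9 kN·m, R_B = 958/27 kN, M_B = -608/9 kN·m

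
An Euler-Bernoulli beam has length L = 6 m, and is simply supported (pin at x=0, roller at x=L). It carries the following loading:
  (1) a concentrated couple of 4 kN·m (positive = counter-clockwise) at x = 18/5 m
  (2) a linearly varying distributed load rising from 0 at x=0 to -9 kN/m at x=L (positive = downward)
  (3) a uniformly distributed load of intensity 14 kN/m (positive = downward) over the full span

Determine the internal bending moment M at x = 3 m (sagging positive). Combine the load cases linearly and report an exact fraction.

M(3) = 179/4 kN·m

Load 1 — applied couple M₀=4 kN·m at a=18/5 m (b=L-a=12/5):
  M_1 = M₀x/L  [x≤a] = 4·3/6 = 2 kN·m
Load 2 — triangular load w₀=-9 kN/m (0→w₀ over full span):
  M_2 = w₀Lx/6 - w₀x³/(6L) = (-9)·6·3/6 - (-9)·3³/(6·6) = -81/4 kN·m
Load 3 — uniform load w=14 kN/m over full span:
  M_3 = wx(L-x)/2 = 14·3·(6-3)/2 = 63 kN·m
Superposition: M = Σ M_i = 179/4 kN·m ≈ 44.750000 kN·m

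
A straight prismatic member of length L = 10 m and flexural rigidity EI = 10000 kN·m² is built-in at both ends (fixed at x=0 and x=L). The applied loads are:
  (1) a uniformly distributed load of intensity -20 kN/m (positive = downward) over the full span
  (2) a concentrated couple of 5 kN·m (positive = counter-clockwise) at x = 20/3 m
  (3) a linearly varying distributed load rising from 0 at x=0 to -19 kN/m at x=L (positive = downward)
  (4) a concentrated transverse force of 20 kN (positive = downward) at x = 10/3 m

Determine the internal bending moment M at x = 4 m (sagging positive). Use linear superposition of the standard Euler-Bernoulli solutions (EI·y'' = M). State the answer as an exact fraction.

Load 1 — uniform load w=-20 kN/m over full span:
  M_1 = wLx/2 - wL²/12 - wx²/2 = (-20)·10·4/2 - (-20)·10²/12 - (-20)·4²/2 = -220/3 kN·m
Load 2 — applied couple M₀=5 kN·m at a=20/3 m (b=L-a=10/3):
  M_2 = R_Ax - M_A  [x≤a] with R_A=2/3, M_A=5/3 = (2/3)·4 - (5/3) = 1 kN·m
Load 3 — triangular load w₀=-19 kN/m (0→w₀ over full span):
  M_3 = 3w₀Lx/20 - w₀L²/30 - w₀x³/(6L) = 3·(-19)·10·4/20 - (-19)·10²/30 - (-19)·4³/(6·10) = -152/5 kN·m
Load 4 — point force P=20 kN at a=10/3 m (b=L-a=20/3):
  M_4 = Pa²(a+3b)(L-x)/L³ - Pa²b/L²  [x>a] = 20·(10/3)²·((10/3)+3·(20/3))·(10-4)/10³ - 20·(10/3)²·(20/3)/10² = 440/27 kN·m
Superposition: M = Σ M_i = -11669/135 kN·m ≈ -86.437037 kN·m

M(4) = -11669/135 kN·m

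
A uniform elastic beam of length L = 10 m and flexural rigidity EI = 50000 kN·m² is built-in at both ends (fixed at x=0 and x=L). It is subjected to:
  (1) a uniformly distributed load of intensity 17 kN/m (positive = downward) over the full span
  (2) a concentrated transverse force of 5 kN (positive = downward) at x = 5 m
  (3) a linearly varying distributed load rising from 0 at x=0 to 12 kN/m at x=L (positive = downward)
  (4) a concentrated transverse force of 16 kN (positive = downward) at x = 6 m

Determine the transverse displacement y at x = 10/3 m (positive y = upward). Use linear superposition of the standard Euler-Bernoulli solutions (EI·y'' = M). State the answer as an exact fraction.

Load 1 — uniform load w=17 kN/m over full span:
  y_1 = -wx²(L-x)²/(24EI) = -17·(10/3)²·(10-(10/3))²/(24·50000) = -17/2430 m
Load 2 — point force P=5 kN at a=5 m (b=L-a=5):
  y_2 = -Pb²x²(3aL-(3a+b)x)/(6L³EI)  [x≤a] = -5·5²·(10/3)²·(3·5·10-(3·5+5)·(10/3))/(6·10³·50000) = -1/2592 m
Load 3 — triangular load w₀=12 kN/m (0→w₀ over full span):
  y_3 = -w₀x²(L-x)²(x+2L)/(120LEI) = -12·(10/3)²·(10-(10/3))²·((10/3)+2·10)/(120·10·50000) = -14/6075 m
Load 4 — point force P=16 kN at a=6 m (b=L-a=4):
  y_4 = -Pb²x²(3aL-(3a+b)x)/(6L³EI)  [x≤a] = -16·4²·(10/3)²·(3·6·10-(3·6+4)·(10/3))/(6·10³·50000) = -256/253125 m
Superposition: y = Σ y_i = -259951/24300000 m ≈ -0.010698 m

y(10/3) = -259951/24300000 m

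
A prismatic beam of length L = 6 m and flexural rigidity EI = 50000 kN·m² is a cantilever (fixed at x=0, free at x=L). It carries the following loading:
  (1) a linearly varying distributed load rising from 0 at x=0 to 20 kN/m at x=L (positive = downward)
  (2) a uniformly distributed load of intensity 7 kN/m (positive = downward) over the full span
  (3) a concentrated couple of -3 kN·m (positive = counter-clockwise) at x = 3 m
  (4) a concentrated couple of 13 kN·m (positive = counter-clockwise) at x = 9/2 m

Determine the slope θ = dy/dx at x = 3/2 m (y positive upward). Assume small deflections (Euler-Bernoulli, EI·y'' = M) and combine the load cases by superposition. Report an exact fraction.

θ(3/2) = -27129/3200000 rad

Load 1 — triangular load w₀=20 kN/m (0→w₀ over full span):
  θ_1 = (w₀Lx²/4-w₀L²x/3-w₀x⁴/(24L))/EI = (20·6·(3/2)²/4-20·6²·(3/2)/3-20·(3/2)⁴/(24·6))/50000 = -3753/640000 rad
Load 2 — uniform load w=7 kN/m over full span:
  θ_2 = -wx(x²-3Lx+3L²)/(6EI) = -7·(3/2)·((3/2)²-3·6·(3/2)+3·6²)/(6·50000) = -2331/800000 rad
Load 3 — applied couple M₀=-3 kN·m at a=3 m (b=L-a=3):
  θ_3 = M₀x/EI  [x≤a] = (-3)·(3/2)/50000 = -9/100000 rad
Load 4 — applied couple M₀=13 kN·m at a=9/2 m (b=L-a=3/2):
  θ_4 = M₀x/EI  [x≤a] = 13·(3/2)/50000 = 39/100000 rad
Superposition: θ = Σ θ_i = -27129/3200000 rad ≈ -0.008478 rad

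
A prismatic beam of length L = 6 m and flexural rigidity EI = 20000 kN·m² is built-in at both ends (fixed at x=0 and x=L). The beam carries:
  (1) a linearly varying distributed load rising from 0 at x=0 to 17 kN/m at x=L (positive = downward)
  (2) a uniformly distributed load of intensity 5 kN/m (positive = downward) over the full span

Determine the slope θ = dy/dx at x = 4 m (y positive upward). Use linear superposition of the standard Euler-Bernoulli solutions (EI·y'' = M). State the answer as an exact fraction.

θ(4) = 97/112500 rad

Load 1 — triangular load w₀=17 kN/m (0→w₀ over full span):
  θ_1 = -w₀(2x(L-x)(L-2x)(x+2L)+x²(L-x)²)/(120LEI) = -17·(2·4·(6-4)·(6-2·4)·(4+2·6)+4²·(6-4)²)/(120·6·20000) = 119/225000 rad
Load 2 — uniform load w=5 kN/m over full span:
  θ_2 = -wx(L-x)(L-2x)/(12EI) = -5·4·(6-4)·(6-2·4)/(12·20000) = 1/3000 rad
Superposition: θ = Σ θ_i = 97/112500 rad ≈ 0.000862 rad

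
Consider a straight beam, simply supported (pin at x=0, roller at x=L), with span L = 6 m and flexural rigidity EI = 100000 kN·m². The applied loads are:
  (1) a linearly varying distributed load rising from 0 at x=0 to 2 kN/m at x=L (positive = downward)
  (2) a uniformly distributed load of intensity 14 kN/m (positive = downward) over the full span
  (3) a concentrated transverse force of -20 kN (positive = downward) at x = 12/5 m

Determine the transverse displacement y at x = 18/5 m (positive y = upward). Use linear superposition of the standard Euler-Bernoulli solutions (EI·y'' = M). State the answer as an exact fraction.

y(18/5) = -318393/195312500 m

Load 1 — triangular load w₀=2 kN/m (0→w₀ over full span):
  y_1 = -w₀x(7L⁴-10L²x²+3x⁴)/(360LEI) = -2·(18/5)·(7·6⁴-10·6²·(18/5)²+3·(18/5)⁴)/(360·6·100000) = -7992/48828125 m
Load 2 — uniform load w=14 kN/m over full span:
  y_2 = -wx(L³-2Lx²+x³)/(24EI) = -14·(18/5)·(6³-2·6·(18/5)²+(18/5)³)/(24·100000) = -17577/7812500 m
Load 3 — point force P=-20 kN at a=12/5 m (b=L-a=18/5):
  y_3 = -Pa(L-x)(2Lx-a²-x²)/(6LEI)  [x>a] = -(-20)·(12/5)·(6-(18/5))·(2·6·(18/5)-(12/5)²-(18/5)²)/(6·6·100000) = 306/390625 m
Superposition: y = Σ y_i = -318393/195312500 m ≈ -0.001630 m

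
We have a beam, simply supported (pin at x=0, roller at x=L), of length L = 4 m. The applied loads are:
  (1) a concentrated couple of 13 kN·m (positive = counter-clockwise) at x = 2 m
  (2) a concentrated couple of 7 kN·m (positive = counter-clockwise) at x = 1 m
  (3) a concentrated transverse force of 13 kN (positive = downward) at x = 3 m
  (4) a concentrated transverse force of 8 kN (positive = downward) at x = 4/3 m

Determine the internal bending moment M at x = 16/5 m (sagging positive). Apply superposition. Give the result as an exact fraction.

Load 1 — applied couple M₀=13 kN·m at a=2 m (b=L-a=2):
  M_1 = M₀x/L - M₀  [x>a] = 13·(16/5)/4 - 13 = -13/5 kN·m
Load 2 — applied couple M₀=7 kN·m at a=1 m (b=L-a=3):
  M_2 = M₀x/L - M₀  [x>a] = 7·(16/5)/4 - 7 = -7/5 kN·m
Load 3 — point force P=13 kN at a=3 m (b=L-a=1):
  M_3 = Pa(L-x)/L  [x>a] = 13·3·(4-(16/5))/4 = 39/5 kN·m
Load 4 — point force P=8 kN at a=4/3 m (b=L-a=8/3):
  M_4 = Pa(L-x)/L  [x>a] = 8·(4/3)·(4-(16/5))/4 = 32/15 kN·m
Superposition: M = Σ M_i = 89/15 kN·m ≈ 5.933333 kN·m

M(16/5) = 89/15 kN·m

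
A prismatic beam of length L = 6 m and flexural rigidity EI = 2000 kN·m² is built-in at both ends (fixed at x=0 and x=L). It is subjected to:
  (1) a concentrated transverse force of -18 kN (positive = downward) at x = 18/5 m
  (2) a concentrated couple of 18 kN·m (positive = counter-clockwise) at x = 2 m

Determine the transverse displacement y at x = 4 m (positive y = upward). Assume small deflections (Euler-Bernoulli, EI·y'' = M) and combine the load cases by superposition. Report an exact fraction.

Load 1 — point force P=-18 kN at a=18/5 m (b=L-a=12/5):
  y_1 = -Pa²(L-x)²(3bL-(3b+a)(L-x))/(6L³EI)  [x>a] = -(-18)·(18/5)²·(6-4)²·(3·(12/5)·6-(3·(12/5)+(18/5))·(6-4))/(6·6³·2000) = 243/31250 m
Load 2 — applied couple M₀=18 kN·m at a=2 m (b=L-a=4):
  y_2 = (R_Ax³/6 - M_Ax²/2 - M₀(x-a)²/2)/EI  [x>a] with R_A=4, M_A=0 = (4·4³/6 - 0·4²/2 - 18·(4-2)²/2)/2000 = 1/300 m
Superposition: y = Σ y_i = 2083/187500 m ≈ 0.011109 m

y(4) = 2083/187500 m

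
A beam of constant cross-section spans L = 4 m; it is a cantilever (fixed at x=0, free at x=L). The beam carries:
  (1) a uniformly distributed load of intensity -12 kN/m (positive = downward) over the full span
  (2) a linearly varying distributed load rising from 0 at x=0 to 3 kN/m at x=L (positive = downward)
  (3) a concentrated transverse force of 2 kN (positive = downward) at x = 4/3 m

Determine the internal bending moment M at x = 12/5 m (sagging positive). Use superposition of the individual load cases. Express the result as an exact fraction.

Load 1 — uniform load w=-12 kN/m over full span:
  M_1 = -w(L-x)²/2 = -(-12)·(4-(12/5))²/2 = 384/25 kN·m
Load 2 — triangular load w₀=3 kN/m (0→w₀ over full span):
  M_2 = w₀Lx/2 - w₀L²/3 - w₀x³/(6L) = 3·4·(12/5)/2 - 3·4²/3 - 3·(12/5)³/(6·4) = -416/125 kN·m
Load 3 — point force P=2 kN at a=4/3 m (b=L-a=8/3):
  M_3 = 0  [x>a] = 0 kN·m
Superposition: M = Σ M_i = 1504/125 kN·m ≈ 12.032000 kN·m

M(12/5) = 1504/125 kN·m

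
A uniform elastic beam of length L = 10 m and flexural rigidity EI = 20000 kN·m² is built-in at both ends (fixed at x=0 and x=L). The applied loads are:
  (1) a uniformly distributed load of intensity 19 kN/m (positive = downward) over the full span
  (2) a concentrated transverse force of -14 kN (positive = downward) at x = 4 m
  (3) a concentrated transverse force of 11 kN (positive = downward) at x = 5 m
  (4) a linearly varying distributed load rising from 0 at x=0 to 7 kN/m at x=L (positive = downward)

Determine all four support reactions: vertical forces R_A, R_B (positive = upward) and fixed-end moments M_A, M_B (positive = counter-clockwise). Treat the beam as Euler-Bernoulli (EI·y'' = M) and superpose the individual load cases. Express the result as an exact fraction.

R_A = 12741/125 kN, M_A = 52577/300 kN·m, R_B = 15009/125 kN, M_B = -58093/300 kN·m

Load 1 — uniform load w=19 kN/m over full span:
  R_A = wL/2 = 19·10/2 = 95 kN
  M_A = wL²/12 = 19·10²/12 = 475/3 kN·m
  R_B = wL/2 = 19·10/2 = 95 kN
  M_B = -wL²/12 = -19·10²/12 = -475/3 kN·m
Load 2 — point force P=-14 kN at a=4 m (b=L-a=6):
  R_A = Pb²(3a+b)/L³ = (-14)·6²·(3·4+6)/10³ = -1134/125 kN
  M_A = Pab²/L² = (-14)·4·6²/10² = -504/25 kN·m
  R_B = Pa²(a+3b)/L³ = (-14)·4²·(4+3·6)/10³ = -616/125 kN
  M_B = -Pa²b/L² = -(-14)·4²·6/10² = 336/25 kN·m
Load 3 — point force P=11 kN at a=5 m (b=L-a=5):
  R_A = Pb²(3a+b)/L³ = 11·5²·(3·5+5)/10³ = 11/2 kN
  M_A = Pab²/L² = 11·5·5²/10² = 55/4 kN·m
  R_B = Pa²(a+3b)/L³ = 11·5²·(5+3·5)/10³ = 11/2 kN
  M_B = -Pa²b/L² = -11·5²·5/10² = -55/4 kN·m
Load 4 — triangular load w₀=7 kN/m (0→w₀ over full span):
  R_A = 3w₀L/20 = 3·7·10/20 = 21/2 kN
  M_A = w₀L²/30 = 7·10²/30 = 70/3 kN·m
  R_B = 7w₀L/20 = 7·7·10/20 = 49/2 kN
  M_B = -w₀L²/20 = -7·10²/20 = -35 kN·m
Superposition: R_A = 12741/125 kN, M_A = 52577/300 kN·m, R_B = 15009/125 kN, M_B = -58093/300 kN·m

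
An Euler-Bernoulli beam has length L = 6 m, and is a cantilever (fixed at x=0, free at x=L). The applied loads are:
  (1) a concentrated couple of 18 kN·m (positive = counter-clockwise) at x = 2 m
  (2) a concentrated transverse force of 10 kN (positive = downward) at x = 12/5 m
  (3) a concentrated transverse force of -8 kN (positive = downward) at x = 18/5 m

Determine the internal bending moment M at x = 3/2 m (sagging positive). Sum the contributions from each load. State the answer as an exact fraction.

Load 1 — applied couple M₀=18 kN·m at a=2 m (b=L-a=4):
  M_1 = M₀  [x≤a] = 18 = 18 kN·m
Load 2 — point force P=10 kN at a=12/5 m (b=L-a=18/5):
  M_2 = -P(a-x)  [x≤a] = -10·((12/5)-(3/2)) = -9 kN·m
Load 3 — point force P=-8 kN at a=18/5 m (b=L-a=12/5):
  M_3 = -P(a-x)  [x≤a] = -(-8)·((18/5)-(3/2)) = 84/5 kN·m
Superposition: M = Σ M_i = 129/5 kN·m ≈ 25.800000 kN·m

M(3/2) = 129/5 kN·m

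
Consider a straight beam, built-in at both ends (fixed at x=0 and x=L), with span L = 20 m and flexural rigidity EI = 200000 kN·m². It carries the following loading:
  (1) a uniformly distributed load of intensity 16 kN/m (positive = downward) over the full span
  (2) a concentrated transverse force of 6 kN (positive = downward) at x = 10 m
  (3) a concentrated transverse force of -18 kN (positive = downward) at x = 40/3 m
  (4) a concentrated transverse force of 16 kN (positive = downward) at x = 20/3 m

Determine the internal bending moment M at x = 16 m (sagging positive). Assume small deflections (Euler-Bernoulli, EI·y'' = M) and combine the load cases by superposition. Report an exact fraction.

M(16) = -283/9 kN·m

Load 1 — uniform load w=16 kN/m over full span:
  M_1 = wLx/2 - wL²/12 - wx²/2 = 16·20·16/2 - 16·20²/12 - 16·16²/2 = -64/3 kN·m
Load 2 — point force P=6 kN at a=10 m (b=L-a=10):
  M_2 = Pa²(a+3b)(L-x)/L³ - Pa²b/L²  [x>a] = 6·10²·(10+3·10)·(20-16)/20³ - 6·10²·10/20² = -3 kN·m
Load 3 — point force P=-18 kN at a=40/3 m (b=L-a=20/3):
  M_3 = Pa²(a+3b)(L-x)/L³ - Pa²b/L²  [x>a] = (-18)·(40/3)²·((40/3)+3·(20/3))·(20-16)/20³ - (-18)·(40/3)²·(20/3)/20² = 0 kN·m
Load 4 — point force P=16 kN at a=20/3 m (b=L-a=40/3):
  M_4 = Pa²(a+3b)(L-x)/L³ - Pa²b/L²  [x>a] = 16·(20/3)²·((20/3)+3·(40/3))·(20-16)/20³ - 16·(20/3)²·(40/3)/20² = -64/9 kN·m
Superposition: M = Σ M_i = -283/9 kN·m ≈ -31.444444 kN·m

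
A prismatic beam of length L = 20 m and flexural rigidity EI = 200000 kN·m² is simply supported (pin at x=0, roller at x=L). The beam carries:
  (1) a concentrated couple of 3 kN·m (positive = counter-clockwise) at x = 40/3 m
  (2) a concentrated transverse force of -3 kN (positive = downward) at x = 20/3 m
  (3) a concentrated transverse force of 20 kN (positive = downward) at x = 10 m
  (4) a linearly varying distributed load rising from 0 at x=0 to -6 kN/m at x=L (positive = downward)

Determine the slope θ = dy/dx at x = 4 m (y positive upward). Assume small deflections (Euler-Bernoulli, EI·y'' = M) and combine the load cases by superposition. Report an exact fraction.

θ(4) = 27617/13500000 rad

Load 1 — applied couple M₀=3 kN·m at a=40/3 m (b=L-a=20/3):
  θ_1 = (M₀x²/(2L)+C₁)/EI  [x≤a] with C₁=M₀(3b²-L²)/(6L)=-20/3 = (3·4²/(2·20)+(-20/3))/200000 = -41/1500000 rad
Load 2 — point force P=-3 kN at a=20/3 m (b=L-a=40/3):
  θ_2 = -Pb(L²-b²-3x²)/(6LEI)  [x≤a] = -(-3)·(40/3)·(20²-(40/3)²-3·4²)/(6·20·200000) = 49/168750 rad
Load 3 — point force P=20 kN at a=10 m (b=L-a=10):
  θ_3 = -Pb(L²-b²-3x²)/(6LEI)  [x≤a] = -20·10·(20²-10²-3·4²)/(6·20·200000) = -21/10000 rad
Load 4 — triangular load w₀=-6 kN/m (0→w₀ over full span):
  θ_4 = -w₀(7L⁴-30L²x²+15x⁴)/(360LEI) = -(-6)·(7·20⁴-30·20²·4²+15·4⁴)/(360·20·200000) = 182/46875 rad
Superposition: θ = Σ θ_i = 27617/13500000 rad ≈ 0.002046 rad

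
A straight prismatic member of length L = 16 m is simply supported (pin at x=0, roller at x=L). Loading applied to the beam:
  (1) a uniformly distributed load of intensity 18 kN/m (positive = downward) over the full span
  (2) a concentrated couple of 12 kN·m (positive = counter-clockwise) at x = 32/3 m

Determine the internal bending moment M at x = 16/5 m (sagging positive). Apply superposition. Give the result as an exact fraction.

Load 1 — uniform load w=18 kN/m over full span:
  M_1 = wx(L-x)/2 = 18·(16/5)·(16-(16/5))/2 = 9216/25 kN·m
Load 2 — applied couple M₀=12 kN·m at a=32/3 m (b=L-a=16/3):
  M_2 = M₀x/L  [x≤a] = 12·(16/5)/16 = 12/5 kN·m
Superposition: M = Σ M_i = 9276/25 kN·m ≈ 371.040000 kN·m

M(16/5) = 9276/25 kN·m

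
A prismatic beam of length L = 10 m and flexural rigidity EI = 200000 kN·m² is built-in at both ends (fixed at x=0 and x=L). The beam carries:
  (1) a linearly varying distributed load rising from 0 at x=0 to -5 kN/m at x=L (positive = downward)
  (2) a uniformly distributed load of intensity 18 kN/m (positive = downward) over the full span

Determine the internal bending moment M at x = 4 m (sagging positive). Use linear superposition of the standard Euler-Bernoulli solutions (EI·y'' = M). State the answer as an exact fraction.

Load 1 — triangular load w₀=-5 kN/m (0→w₀ over full span):
  M_1 = 3w₀Lx/20 - w₀L²/30 - w₀x³/(6L) = 3·(-5)·10·4/20 - (-5)·10²/30 - (-5)·4³/(6·10) = -8 kN·m
Load 2 — uniform load w=18 kN/m over full span:
  M_2 = wLx/2 - wL²/12 - wx²/2 = 18·10·4/2 - 18·10²/12 - 18·4²/2 = 66 kN·m
Superposition: M = Σ M_i = 58 kN·m ≈ 58.000000 kN·m

M(4) = 58 kN·m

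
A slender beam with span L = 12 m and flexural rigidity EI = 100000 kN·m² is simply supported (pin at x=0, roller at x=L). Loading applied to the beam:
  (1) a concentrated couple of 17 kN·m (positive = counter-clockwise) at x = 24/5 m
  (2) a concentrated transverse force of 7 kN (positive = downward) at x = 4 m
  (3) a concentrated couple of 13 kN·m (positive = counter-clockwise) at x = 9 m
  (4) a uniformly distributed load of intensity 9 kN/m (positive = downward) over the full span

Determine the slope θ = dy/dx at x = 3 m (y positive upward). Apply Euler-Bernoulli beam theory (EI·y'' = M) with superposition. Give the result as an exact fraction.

Load 1 — applied couple M₀=17 kN·m at a=24/5 m (b=L-a=36/5):
  θ_1 = (M₀x²/(2L)+C₁)/EI  [x≤a] with C₁=M₀(3b²-L²)/(6L)=68/25 = (17·3²/(2·12)+(68/25))/100000 = 1819/20000000 rad
Load 2 — point force P=7 kN at a=4 m (b=L-a=8):
  θ_2 = -Pb(L²-b²-3x²)/(6LEI)  [x≤a] = -7·8·(12²-8²-3·3²)/(6·12·100000) = -371/900000 rad
Load 3 — applied couple M₀=13 kN·m at a=9 m (b=L-a=3):
  θ_3 = (M₀x²/(2L)+C₁)/EI  [x≤a] with C₁=M₀(3b²-L²)/(6L)=-169/8 = (13·3²/(2·12)+(-169/8))/100000 = -13/80000 rad
Load 4 — uniform load w=9 kN/m over full span:
  θ_4 = -w(L³-6Lx²+4x³)/(24EI) = -9·(12³-6·12·3²+4·3³)/(24·100000) = -891/200000 rad
Superposition: θ = Σ θ_i = -888979/180000000 rad ≈ -0.004939 rad

θ(3) = -888979/180000000 rad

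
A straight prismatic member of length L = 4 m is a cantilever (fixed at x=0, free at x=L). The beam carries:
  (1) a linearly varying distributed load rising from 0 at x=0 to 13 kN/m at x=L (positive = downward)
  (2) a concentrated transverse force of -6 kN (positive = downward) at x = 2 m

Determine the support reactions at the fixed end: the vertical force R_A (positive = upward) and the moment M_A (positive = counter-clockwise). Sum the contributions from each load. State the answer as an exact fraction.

Load 1 — triangular load w₀=13 kN/m (0→w₀ over full span):
  R_A = w₀L/2 = 13·4/2 = 26 kN
  M_A = w₀L²/3 = 13·4²/3 = 208/3 kN·m
Load 2 — point force P=-6 kN at a=2 m (b=L-a=2):
  R_A = P = (-6) = -6 kN
  M_A = Pa = (-6)·2 = -12 kN·m
Superposition: R_A = 20 kN, M_A = 172/3 kN·m

R_A = 20 kN, M_A = 172/3 kN·m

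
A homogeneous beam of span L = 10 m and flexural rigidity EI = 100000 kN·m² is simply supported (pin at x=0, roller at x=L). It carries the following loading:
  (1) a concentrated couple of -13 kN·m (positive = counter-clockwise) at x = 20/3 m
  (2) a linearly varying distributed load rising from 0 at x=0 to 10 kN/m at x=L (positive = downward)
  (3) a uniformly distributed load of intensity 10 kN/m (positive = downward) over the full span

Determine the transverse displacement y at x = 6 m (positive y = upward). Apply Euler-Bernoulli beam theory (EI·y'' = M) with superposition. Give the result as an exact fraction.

Load 1 — applied couple M₀=-13 kN·m at a=20/3 m (b=L-a=10/3):
  y_1 = (M₀x³/(6L)+C₁x)/EI  [x≤a] with C₁=M₀(3b²-L²)/(6L)=130/9 = ((-13)·6³/(6·10)+(130/9)·6)/100000 = 299/750000 m
Load 2 — triangular load w₀=10 kN/m (0→w₀ over full span):
  y_2 = -w₀x(7L⁴-10L²x²+3x⁴)/(360LEI) = -10·6·(7·10⁴-10·10²·6²+3·6⁴)/(360·10·100000) = -296/46875 m
Load 3 — uniform load w=10 kN/m over full span:
  y_3 = -wx(L³-2Lx²+x³)/(24EI) = -10·6·(10³-2·10·6²+6³)/(24·100000) = -31/2500 m
Superposition: y = Σ y_i = -4579/250000 m ≈ -0.018316 m

y(6) = -4579/250000 m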